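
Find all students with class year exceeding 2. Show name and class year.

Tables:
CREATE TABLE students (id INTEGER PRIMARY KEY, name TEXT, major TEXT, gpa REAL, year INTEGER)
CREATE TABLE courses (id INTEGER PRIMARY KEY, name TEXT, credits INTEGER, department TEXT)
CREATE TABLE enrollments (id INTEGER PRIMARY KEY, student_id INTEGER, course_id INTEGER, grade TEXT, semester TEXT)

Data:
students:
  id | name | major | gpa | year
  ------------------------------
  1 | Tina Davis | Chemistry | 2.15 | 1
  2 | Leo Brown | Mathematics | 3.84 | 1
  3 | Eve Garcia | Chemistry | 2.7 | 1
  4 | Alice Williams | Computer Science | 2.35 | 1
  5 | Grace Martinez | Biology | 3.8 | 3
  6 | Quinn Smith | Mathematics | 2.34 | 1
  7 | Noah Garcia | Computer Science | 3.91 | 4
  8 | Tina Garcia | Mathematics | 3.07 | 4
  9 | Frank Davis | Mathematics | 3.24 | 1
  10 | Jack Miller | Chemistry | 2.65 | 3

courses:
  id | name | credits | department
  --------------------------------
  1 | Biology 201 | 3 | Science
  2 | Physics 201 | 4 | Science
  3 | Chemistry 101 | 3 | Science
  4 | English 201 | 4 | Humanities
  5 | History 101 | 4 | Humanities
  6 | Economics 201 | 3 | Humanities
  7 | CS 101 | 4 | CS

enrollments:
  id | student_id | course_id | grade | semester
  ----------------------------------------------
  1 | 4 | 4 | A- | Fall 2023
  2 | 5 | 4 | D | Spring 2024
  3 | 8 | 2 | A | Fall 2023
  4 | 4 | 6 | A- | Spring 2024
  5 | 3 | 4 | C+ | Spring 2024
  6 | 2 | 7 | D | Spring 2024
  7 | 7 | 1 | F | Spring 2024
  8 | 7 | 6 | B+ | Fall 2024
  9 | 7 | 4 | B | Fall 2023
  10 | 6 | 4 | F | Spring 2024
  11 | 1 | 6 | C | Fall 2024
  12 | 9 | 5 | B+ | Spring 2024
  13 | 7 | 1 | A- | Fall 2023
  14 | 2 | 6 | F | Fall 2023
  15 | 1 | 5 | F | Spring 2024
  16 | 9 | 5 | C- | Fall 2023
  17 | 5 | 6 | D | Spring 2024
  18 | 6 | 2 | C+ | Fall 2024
SELECT name, year FROM students WHERE year > 2

Execution result:
name | year
Grace Martinez | 3
Noah Garcia | 4
Tina Garcia | 4
Jack Miller | 3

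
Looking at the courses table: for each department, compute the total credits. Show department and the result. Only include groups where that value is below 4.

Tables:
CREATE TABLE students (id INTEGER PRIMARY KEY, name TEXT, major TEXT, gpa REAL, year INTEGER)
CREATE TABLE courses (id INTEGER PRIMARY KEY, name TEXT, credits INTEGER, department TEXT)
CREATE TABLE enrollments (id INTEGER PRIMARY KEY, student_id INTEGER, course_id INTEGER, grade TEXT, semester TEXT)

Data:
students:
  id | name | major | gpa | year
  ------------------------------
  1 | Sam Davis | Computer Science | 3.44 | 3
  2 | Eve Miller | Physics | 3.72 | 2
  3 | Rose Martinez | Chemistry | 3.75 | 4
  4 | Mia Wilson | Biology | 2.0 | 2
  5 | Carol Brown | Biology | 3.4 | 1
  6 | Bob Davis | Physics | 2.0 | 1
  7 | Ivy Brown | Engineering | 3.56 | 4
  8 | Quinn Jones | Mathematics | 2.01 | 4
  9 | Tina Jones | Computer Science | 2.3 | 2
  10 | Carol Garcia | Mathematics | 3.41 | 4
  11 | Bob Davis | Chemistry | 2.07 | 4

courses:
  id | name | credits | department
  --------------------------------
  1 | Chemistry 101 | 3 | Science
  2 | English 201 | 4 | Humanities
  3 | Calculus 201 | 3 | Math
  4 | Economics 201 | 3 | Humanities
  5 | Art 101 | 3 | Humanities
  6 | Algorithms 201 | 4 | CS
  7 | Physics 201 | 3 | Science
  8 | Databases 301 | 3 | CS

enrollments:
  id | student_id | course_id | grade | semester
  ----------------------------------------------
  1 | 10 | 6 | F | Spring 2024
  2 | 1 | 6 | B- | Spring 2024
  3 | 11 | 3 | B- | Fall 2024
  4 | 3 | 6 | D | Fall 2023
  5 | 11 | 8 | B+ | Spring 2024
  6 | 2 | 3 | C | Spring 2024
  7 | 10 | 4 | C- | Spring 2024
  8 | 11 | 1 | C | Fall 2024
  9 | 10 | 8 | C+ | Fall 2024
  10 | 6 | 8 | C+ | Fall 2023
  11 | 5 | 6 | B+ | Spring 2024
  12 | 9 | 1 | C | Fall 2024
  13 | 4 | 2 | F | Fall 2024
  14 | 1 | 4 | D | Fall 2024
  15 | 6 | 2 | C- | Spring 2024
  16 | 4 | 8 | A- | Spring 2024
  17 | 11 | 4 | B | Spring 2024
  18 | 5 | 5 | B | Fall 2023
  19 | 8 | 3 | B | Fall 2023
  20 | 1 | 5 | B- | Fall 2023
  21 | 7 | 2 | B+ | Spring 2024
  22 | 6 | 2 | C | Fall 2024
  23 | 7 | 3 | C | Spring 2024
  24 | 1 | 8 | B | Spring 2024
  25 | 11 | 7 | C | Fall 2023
SELECT department, SUM(credits) AS sum_credits FROM courses GROUP BY department HAVING SUM(credits) < 4

Execution result:
department | sum_credits
Math | 3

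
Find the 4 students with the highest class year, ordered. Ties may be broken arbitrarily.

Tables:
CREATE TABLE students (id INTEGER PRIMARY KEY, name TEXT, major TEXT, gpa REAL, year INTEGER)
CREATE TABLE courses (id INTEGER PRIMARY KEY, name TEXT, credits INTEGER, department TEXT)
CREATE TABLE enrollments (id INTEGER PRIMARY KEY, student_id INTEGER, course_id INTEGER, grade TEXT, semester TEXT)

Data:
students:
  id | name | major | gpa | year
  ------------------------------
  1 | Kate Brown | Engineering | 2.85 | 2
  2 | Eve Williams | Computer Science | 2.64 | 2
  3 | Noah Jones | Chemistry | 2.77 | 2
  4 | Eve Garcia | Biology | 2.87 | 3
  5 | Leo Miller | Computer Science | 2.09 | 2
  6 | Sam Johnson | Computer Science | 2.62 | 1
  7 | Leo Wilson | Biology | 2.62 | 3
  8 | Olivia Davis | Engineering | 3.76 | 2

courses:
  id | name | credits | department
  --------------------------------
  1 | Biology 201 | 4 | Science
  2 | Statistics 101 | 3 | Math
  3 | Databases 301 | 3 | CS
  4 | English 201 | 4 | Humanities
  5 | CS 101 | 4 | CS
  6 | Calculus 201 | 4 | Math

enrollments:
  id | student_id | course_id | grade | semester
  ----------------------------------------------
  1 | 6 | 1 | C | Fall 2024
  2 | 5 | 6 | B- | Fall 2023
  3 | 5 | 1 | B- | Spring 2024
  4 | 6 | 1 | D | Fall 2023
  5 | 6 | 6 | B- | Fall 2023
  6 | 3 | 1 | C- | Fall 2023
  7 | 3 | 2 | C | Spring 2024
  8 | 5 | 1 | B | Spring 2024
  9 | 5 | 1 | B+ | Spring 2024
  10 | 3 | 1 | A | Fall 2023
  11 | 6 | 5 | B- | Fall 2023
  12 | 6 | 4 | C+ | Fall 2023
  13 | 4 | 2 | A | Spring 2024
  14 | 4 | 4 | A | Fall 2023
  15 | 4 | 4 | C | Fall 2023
SELECT name, year FROM students ORDER BY year DESC LIMIT 4

Execution result:
name | year
Eve Garcia | 3
Leo Wilson | 3
Kate Brown | 2
Eve Williams | 2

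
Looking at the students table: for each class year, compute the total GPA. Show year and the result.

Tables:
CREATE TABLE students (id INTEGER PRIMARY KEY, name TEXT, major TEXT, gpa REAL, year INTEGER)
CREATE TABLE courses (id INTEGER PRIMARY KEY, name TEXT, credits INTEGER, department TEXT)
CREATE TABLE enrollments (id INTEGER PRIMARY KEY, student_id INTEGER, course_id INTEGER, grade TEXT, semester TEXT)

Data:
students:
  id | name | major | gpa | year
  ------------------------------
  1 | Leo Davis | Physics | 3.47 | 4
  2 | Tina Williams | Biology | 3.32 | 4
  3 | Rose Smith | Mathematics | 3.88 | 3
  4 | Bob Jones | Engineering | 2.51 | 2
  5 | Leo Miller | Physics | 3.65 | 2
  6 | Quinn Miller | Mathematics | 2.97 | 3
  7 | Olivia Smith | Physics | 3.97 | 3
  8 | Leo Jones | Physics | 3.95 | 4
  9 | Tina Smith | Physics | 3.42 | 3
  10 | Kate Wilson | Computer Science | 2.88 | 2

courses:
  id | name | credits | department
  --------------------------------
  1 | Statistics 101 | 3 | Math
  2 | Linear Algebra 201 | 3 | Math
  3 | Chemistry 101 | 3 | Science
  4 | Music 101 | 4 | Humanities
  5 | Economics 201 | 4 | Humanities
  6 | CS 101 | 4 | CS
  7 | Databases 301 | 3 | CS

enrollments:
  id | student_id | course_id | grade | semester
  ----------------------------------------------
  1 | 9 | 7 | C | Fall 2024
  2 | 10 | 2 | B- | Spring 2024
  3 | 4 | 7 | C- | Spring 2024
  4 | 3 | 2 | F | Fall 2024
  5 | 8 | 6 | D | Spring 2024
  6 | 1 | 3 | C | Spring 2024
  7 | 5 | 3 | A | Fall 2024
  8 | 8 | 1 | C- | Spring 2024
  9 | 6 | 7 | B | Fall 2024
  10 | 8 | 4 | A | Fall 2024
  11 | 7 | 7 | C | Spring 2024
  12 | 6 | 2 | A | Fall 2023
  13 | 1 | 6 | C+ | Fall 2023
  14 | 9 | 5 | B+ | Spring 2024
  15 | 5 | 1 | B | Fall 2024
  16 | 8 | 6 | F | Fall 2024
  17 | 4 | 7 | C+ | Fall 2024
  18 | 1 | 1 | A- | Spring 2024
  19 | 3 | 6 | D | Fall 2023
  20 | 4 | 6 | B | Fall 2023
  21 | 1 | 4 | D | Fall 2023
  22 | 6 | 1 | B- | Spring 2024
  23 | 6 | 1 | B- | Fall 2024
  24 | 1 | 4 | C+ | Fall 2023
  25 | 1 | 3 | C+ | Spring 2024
SELECT year, SUM(gpa) AS sum_gpa FROM students GROUP BY year

Execution result:
year | sum_gpa
2 | 9.04
3 | 14.24
4 | 10.74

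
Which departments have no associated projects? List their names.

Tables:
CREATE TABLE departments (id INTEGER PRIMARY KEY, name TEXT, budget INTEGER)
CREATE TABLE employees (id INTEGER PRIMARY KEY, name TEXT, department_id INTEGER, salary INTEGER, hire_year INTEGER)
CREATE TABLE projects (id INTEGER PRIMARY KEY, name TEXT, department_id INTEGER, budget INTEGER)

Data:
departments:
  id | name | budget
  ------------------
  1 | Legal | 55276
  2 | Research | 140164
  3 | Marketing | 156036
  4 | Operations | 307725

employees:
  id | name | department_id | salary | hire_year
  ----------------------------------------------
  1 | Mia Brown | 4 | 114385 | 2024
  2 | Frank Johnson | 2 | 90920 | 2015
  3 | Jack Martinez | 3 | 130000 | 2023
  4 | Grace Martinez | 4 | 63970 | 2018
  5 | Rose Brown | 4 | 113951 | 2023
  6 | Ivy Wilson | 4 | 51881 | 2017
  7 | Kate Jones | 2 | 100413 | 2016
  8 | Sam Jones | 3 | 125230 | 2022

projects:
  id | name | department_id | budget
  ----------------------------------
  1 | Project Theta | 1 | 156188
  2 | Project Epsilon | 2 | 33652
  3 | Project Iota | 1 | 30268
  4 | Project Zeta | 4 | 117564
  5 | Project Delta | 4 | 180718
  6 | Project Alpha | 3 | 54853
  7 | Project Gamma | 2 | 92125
SELECT p.name FROM departments p LEFT JOIN projects c ON c.department_id = p.id WHERE c.id IS NULL

Execution result:
(no rows)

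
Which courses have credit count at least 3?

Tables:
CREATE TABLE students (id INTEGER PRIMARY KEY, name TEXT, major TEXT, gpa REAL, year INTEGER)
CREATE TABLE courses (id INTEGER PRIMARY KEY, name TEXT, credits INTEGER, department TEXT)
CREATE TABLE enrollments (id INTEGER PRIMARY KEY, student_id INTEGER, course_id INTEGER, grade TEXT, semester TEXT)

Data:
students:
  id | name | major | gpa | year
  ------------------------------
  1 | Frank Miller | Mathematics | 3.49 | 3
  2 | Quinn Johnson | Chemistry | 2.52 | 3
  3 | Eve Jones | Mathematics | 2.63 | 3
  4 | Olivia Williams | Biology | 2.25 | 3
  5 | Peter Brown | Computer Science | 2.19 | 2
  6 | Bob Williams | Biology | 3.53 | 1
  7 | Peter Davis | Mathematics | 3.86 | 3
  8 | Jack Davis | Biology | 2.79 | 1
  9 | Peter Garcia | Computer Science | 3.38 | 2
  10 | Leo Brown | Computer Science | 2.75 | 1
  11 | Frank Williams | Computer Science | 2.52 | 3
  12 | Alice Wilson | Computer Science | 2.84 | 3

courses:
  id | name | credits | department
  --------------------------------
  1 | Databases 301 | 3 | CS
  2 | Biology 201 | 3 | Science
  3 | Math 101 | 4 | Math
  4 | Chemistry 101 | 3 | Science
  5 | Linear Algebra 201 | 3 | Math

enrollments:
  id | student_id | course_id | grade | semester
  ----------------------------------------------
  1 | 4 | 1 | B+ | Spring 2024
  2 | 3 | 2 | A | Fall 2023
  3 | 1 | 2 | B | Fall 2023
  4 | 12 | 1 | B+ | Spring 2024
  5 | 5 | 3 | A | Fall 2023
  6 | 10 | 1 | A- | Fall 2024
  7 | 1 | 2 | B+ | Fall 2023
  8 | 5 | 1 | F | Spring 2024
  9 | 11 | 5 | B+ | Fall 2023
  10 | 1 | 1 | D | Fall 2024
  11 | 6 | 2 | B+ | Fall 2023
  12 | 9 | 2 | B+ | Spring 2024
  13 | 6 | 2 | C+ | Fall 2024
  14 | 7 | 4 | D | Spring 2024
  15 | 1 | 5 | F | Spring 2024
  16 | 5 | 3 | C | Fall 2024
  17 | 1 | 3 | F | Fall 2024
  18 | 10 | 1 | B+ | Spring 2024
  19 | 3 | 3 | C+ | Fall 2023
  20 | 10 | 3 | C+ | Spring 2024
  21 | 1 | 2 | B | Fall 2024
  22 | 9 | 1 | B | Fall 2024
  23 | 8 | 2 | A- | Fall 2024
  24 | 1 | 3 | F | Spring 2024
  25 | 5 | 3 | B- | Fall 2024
SELECT name, credits FROM courses WHERE credits >= 3

Execution result:
name | credits
Databases 301 | 3
Biology 201 | 3
Math 101 | 4
Chemistry 101 | 3
Linear Algebra 201 | 3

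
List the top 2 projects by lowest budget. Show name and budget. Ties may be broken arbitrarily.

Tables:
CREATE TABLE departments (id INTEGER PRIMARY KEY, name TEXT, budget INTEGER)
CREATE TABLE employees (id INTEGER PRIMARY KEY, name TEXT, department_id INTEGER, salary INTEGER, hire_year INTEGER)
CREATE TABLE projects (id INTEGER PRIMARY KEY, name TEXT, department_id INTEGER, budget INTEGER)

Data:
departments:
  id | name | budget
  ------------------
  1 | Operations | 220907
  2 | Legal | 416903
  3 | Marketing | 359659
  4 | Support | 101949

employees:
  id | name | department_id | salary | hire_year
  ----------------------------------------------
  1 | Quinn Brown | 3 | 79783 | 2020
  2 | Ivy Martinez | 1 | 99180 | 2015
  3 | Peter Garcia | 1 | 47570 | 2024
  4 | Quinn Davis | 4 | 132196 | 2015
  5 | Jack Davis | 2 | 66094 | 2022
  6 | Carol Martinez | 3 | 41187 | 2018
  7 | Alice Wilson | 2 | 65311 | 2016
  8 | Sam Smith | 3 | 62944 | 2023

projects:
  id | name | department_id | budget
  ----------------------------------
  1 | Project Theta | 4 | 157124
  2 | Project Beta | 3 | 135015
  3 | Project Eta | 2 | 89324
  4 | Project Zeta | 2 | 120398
SELECT name, budget FROM projects ORDER BY budget ASC LIMIT 2

Execution result:
name | budget
Project Eta | 89324
Project Zeta | 120398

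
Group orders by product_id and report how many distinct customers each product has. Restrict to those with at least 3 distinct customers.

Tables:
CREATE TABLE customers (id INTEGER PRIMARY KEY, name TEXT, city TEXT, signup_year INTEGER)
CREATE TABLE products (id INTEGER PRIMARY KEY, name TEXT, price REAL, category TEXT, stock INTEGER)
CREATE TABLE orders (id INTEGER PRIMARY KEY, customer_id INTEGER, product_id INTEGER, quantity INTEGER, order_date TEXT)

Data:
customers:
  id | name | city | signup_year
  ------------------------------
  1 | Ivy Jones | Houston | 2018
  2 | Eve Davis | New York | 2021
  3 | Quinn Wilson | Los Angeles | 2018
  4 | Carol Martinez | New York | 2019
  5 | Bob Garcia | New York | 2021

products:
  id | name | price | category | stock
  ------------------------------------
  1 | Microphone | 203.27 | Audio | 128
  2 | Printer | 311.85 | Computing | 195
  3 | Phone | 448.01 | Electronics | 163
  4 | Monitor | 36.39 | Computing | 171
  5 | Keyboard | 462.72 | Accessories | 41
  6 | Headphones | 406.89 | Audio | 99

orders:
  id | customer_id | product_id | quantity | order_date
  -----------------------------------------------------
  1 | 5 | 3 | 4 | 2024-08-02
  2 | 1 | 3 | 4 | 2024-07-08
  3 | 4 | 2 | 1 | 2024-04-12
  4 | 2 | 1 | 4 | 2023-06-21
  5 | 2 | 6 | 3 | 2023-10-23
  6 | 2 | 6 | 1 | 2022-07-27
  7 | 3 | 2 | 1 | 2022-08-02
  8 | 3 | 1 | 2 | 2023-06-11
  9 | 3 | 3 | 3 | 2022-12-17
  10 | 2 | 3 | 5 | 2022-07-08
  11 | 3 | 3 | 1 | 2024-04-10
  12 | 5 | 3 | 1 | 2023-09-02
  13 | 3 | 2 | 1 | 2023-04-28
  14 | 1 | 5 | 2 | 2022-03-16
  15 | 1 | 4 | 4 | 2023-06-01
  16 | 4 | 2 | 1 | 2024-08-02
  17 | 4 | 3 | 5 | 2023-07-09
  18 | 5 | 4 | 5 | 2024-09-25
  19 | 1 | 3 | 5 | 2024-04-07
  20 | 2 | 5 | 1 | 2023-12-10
SELECT product_id, COUNT(DISTINCT customer_id) AS distinct_customer_count FROM orders GROUP BY product_id HAVING COUNT(DISTINCT customer_id) >= 3

Execution result:
product_id | distinct_customer_count
3 | 5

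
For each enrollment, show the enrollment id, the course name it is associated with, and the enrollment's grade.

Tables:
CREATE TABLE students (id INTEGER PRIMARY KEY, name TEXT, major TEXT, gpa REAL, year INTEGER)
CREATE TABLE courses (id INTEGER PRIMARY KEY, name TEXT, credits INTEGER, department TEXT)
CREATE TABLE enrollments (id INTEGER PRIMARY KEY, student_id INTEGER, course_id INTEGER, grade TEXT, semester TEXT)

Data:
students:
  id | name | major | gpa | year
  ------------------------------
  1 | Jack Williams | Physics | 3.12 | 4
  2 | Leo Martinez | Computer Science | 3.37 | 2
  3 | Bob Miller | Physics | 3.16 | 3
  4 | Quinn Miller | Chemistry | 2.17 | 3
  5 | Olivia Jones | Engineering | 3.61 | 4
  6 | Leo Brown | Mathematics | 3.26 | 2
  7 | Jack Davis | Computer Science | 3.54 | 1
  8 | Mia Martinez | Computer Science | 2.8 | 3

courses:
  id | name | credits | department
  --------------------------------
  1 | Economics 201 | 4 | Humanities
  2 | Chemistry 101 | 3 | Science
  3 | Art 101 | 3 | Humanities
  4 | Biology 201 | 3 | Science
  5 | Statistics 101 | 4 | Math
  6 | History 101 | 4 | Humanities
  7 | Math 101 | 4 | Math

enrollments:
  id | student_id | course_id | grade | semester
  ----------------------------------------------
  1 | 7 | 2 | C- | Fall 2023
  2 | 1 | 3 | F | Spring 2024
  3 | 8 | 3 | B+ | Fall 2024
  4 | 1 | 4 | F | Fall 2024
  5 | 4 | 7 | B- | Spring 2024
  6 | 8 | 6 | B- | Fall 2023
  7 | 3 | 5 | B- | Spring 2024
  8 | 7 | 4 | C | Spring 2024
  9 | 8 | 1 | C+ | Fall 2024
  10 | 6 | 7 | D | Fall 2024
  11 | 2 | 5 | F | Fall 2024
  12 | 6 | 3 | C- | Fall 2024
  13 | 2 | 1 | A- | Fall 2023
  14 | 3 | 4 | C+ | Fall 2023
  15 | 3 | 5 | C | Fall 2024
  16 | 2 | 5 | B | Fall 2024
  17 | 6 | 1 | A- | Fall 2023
SELECT c.id, p.name AS course, c.grade FROM enrollments c JOIN courses p ON c.course_id = p.id

Execution result:
id | course | grade
1 | Chemistry 101 | C-
2 | Art 101 | F
3 | Art 101 | B+
4 | Biology 201 | F
5 | Math 101 | B-
6 | History 101 | B-
7 | Statistics 101 | B-
8 | Biology 201 | C
9 | Economics 201 | C+
10 | Math 101 | D
11 | Statistics 101 | F
12 | Art 101 | C-
13 | Economics 201 | A-
14 | Biology 201 | C+
15 | Statistics 101 | C
16 | Statistics 101 | B
17 | Economics 201 | A-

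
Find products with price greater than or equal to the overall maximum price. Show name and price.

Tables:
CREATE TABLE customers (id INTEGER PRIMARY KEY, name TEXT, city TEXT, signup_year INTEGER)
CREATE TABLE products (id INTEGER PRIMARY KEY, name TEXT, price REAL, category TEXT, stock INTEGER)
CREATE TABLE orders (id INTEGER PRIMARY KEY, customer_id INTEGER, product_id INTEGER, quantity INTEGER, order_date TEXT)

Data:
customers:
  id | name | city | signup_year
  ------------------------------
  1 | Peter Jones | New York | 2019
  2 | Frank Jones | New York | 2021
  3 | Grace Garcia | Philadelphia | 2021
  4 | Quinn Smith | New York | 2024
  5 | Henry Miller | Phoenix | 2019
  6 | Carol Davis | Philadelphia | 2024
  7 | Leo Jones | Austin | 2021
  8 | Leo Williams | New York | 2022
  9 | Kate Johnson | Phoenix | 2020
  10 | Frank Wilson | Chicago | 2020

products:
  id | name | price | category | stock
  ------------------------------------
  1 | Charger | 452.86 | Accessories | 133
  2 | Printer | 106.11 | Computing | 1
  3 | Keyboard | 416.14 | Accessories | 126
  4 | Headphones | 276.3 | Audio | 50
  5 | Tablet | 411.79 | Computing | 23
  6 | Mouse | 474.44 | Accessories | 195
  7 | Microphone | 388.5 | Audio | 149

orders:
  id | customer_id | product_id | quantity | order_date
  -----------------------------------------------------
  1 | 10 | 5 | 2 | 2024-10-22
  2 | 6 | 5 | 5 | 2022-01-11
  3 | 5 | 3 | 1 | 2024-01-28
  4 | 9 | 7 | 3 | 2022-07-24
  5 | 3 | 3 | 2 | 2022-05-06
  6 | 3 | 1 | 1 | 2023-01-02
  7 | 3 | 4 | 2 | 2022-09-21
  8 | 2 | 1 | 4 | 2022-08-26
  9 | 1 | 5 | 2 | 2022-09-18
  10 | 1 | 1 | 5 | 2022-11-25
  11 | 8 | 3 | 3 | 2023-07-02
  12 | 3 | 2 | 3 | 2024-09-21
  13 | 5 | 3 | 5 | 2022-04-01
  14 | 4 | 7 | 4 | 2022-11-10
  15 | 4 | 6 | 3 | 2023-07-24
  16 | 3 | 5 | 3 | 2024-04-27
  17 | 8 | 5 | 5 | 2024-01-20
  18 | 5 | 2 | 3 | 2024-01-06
SELECT name, price FROM products WHERE price >= (SELECT MAX(price) FROM products)

Execution result:
name | price
Mouse | 474.44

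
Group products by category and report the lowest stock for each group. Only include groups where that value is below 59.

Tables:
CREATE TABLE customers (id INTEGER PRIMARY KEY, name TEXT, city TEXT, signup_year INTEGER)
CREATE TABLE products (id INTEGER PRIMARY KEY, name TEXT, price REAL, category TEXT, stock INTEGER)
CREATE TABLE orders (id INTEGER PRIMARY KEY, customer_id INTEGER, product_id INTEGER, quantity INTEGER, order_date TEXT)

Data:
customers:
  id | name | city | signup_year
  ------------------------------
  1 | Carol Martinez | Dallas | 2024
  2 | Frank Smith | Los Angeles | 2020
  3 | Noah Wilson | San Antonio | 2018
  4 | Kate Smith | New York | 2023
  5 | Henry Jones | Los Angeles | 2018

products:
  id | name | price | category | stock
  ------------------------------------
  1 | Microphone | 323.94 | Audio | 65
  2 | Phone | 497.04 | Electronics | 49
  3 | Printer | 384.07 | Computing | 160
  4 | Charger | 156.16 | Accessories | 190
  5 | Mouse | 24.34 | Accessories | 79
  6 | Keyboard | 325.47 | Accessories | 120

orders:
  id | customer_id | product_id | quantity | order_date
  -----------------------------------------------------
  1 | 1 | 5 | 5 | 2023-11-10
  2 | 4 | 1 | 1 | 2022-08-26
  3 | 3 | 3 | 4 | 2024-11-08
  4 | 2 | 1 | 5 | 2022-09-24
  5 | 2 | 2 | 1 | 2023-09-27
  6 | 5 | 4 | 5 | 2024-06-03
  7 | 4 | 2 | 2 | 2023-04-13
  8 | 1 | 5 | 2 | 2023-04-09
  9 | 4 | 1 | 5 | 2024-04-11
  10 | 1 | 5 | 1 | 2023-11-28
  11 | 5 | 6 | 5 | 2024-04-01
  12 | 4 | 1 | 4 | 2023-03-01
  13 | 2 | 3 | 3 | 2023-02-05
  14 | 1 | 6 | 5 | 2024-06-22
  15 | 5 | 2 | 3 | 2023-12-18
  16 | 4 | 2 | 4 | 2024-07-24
SELECT category, MIN(stock) AS min_stock FROM products GROUP BY category HAVING MIN(stock) < 59

Execution result:
category | min_stock
Electronics | 49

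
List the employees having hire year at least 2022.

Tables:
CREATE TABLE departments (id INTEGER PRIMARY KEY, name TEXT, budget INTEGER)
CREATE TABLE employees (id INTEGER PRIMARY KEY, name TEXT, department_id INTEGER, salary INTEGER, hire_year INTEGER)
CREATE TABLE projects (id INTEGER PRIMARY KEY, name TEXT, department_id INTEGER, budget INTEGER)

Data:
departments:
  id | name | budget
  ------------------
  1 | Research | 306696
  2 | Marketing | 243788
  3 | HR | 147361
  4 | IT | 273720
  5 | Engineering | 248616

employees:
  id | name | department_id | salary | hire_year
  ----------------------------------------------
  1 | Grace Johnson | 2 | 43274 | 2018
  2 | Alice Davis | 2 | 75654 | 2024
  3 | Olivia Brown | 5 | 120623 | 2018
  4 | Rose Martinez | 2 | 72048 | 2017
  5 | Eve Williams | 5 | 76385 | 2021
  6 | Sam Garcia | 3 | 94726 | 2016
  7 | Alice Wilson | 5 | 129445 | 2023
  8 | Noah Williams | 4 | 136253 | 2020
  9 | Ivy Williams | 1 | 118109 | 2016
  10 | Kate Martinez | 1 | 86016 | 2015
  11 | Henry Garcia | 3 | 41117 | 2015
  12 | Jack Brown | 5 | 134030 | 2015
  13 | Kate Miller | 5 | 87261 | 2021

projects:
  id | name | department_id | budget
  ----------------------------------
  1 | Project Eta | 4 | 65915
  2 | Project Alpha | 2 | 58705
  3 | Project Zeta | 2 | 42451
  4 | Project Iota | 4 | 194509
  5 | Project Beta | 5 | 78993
SELECT name, hire_year FROM employees WHERE hire_year >= 2022

Execution result:
name | hire_year
Alice Davis | 2024
Alice Wilson | 2023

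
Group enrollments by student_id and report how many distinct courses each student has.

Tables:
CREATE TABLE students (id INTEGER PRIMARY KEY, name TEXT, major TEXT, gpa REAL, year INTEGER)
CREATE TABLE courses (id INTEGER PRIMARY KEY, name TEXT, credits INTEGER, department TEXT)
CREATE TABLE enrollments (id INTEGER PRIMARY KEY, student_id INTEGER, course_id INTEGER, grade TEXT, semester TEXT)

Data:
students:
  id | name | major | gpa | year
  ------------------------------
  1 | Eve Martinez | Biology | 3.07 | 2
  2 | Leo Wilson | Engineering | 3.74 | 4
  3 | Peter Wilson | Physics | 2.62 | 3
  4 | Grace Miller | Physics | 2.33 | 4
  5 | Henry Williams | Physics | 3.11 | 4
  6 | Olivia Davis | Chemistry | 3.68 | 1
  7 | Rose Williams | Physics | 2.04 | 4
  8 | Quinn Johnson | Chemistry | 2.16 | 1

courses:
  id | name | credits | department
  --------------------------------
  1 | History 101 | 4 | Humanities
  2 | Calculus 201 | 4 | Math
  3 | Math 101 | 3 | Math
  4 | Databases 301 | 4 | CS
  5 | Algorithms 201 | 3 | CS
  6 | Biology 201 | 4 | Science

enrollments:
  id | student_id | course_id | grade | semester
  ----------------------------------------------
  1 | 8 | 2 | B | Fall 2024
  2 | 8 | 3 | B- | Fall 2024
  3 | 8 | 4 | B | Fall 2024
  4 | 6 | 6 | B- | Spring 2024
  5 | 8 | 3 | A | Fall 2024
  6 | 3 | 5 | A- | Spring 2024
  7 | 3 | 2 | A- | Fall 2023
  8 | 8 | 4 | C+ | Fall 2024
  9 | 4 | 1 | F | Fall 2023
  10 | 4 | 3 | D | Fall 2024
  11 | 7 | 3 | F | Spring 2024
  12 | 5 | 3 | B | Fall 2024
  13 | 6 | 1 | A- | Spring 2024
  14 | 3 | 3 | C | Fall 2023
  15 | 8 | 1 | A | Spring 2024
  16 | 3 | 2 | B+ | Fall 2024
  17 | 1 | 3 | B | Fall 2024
SELECT student_id, COUNT(DISTINCT course_id) AS distinct_course_count FROM enrollments GROUP BY student_id

Execution result:
student_id | distinct_course_count
1 | 1
3 | 3
4 | 2
5 | 1
6 | 2
7 | 1
8 | 4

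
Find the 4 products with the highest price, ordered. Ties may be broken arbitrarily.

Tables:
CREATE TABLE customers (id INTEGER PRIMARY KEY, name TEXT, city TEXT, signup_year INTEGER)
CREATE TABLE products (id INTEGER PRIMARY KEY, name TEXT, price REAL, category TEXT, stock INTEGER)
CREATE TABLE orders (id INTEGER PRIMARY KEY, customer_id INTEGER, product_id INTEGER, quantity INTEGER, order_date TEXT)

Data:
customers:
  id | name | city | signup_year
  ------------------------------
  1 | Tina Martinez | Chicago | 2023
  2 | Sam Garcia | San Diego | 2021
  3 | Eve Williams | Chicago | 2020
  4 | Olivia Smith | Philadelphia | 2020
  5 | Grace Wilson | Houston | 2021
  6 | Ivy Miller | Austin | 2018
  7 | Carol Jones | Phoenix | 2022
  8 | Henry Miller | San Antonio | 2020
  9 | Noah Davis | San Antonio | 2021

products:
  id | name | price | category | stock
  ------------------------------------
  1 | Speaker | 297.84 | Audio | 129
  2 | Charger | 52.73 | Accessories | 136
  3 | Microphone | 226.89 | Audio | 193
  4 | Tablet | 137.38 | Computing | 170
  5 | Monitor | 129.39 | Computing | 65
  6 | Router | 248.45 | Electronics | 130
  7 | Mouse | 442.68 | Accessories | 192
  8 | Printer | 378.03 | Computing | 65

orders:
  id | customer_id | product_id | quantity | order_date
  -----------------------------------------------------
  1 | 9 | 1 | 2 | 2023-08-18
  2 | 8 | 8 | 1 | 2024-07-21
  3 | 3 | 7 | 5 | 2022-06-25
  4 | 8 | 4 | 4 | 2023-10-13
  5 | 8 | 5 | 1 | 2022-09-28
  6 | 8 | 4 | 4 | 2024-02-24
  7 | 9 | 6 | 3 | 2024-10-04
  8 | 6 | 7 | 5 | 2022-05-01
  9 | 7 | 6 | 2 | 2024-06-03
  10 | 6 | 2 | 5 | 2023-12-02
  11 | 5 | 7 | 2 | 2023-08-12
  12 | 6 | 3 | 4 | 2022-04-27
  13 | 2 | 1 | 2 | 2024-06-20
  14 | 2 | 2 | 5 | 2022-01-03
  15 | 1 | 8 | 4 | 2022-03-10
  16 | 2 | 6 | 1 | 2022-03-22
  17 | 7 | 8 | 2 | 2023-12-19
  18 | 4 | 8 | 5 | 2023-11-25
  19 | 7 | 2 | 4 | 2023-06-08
SELECT name, price FROM products ORDER BY price DESC LIMIT 4

Execution result:
name | price
Mouse | 442.68
Printer | 378.03
Speaker | 297.84
Router | 248.45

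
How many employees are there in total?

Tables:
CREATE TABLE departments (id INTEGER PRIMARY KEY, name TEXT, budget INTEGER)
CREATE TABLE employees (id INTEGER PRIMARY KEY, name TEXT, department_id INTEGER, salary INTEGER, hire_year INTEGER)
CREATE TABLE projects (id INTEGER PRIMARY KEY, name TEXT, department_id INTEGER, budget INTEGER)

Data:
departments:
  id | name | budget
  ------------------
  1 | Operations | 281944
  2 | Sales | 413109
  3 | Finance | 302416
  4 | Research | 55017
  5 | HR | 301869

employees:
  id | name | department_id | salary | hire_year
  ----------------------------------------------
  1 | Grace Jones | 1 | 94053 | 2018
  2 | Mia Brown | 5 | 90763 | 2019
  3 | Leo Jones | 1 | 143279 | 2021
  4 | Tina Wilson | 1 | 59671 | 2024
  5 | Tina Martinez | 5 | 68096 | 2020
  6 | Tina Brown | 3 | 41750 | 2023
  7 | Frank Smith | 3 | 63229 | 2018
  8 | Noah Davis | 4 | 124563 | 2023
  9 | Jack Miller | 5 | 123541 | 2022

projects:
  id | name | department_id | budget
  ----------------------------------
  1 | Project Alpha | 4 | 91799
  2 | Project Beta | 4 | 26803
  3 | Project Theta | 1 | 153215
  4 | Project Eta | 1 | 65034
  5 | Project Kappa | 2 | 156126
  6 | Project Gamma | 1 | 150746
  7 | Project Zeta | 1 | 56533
SELECT COUNT(*) FROM employees

Execution result:
9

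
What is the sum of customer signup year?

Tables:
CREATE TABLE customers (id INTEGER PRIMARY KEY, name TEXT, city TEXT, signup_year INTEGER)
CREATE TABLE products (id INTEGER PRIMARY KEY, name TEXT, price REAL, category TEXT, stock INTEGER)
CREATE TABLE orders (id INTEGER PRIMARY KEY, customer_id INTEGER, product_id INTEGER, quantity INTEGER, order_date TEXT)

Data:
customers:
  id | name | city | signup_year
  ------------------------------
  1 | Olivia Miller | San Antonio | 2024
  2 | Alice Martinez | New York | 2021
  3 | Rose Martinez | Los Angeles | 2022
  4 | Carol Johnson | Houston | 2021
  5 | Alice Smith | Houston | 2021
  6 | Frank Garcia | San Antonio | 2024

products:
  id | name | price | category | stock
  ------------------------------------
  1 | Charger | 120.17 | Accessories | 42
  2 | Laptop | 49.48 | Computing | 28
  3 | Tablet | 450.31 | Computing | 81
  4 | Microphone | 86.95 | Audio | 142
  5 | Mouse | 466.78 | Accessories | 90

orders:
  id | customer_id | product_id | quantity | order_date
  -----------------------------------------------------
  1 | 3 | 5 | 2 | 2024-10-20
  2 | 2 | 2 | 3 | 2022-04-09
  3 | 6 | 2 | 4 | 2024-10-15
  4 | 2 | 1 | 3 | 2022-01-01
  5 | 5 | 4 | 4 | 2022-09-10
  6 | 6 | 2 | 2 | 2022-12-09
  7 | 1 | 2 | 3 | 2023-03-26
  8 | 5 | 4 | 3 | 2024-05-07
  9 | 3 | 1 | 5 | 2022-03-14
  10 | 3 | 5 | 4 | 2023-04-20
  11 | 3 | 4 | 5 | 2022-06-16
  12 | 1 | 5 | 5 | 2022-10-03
SELECT SUM(signup_year) FROM customers

Execution result:
12133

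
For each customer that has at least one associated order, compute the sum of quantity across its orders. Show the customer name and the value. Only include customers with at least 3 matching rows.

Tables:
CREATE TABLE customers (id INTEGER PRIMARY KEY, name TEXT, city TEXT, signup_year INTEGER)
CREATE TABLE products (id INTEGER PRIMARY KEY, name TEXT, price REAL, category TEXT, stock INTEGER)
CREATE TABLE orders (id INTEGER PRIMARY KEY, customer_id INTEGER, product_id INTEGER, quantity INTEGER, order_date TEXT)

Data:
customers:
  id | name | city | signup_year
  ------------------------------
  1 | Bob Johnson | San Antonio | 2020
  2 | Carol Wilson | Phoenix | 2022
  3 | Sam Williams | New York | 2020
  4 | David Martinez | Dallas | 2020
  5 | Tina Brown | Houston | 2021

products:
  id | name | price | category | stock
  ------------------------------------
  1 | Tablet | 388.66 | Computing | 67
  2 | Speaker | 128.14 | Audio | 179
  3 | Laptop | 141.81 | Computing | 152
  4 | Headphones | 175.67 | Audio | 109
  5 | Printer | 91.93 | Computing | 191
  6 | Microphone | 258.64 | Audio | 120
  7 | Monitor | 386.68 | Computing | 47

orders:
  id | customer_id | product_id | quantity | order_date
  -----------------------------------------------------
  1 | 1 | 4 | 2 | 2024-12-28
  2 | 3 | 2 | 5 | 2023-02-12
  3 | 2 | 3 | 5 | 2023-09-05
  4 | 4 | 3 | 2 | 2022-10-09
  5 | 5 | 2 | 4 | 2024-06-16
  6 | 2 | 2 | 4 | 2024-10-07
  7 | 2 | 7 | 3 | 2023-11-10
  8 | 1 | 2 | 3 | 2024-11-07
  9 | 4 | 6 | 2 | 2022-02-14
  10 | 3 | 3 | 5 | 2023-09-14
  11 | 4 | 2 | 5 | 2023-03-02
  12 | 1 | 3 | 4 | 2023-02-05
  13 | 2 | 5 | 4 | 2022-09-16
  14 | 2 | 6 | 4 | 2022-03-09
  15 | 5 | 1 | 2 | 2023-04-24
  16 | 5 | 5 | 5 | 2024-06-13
SELECT p.name, SUM(c.quantity) AS sum_quantity FROM orders c JOIN customers p ON c.customer_id = p.id GROUP BY p.id, p.name HAVING COUNT(*) >= 3

Execution result:
name | sum_quantity
Bob Johnson | 9
Carol Wilson | 20
David Martinez | 9
Tina Brown | 11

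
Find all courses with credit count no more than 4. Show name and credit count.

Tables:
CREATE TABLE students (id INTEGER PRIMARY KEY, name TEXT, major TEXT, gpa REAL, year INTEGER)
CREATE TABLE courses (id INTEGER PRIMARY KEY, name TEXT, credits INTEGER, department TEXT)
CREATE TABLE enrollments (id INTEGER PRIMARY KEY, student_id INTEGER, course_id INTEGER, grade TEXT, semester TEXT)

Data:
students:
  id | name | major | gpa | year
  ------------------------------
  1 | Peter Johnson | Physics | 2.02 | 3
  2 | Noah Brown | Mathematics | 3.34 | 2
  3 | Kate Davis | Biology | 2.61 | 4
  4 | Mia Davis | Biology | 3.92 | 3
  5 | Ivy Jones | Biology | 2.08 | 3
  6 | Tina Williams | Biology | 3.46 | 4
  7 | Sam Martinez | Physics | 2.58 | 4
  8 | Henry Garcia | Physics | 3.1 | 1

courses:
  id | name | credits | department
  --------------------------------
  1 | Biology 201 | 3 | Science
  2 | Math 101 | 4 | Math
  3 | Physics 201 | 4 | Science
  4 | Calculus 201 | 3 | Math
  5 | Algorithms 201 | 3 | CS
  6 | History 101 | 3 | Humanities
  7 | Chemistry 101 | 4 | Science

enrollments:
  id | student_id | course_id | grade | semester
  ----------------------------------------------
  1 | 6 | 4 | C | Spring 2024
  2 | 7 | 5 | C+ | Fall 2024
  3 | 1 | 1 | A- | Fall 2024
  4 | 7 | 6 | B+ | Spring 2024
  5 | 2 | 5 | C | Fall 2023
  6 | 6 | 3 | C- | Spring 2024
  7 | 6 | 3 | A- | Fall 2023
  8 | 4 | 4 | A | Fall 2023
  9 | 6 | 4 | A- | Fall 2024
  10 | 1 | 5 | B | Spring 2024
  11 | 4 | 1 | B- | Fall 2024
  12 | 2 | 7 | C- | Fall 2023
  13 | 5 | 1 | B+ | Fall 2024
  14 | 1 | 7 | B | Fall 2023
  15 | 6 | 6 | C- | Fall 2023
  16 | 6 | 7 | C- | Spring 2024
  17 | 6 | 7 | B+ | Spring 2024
SELECT name, credits FROM courses WHERE credits <= 4

Execution result:
name | credits
Biology 201 | 3
Math 101 | 4
Physics 201 | 4
Calculus 201 | 3
Algorithms 201 | 3
History 101 | 3
Chemistry 101 | 4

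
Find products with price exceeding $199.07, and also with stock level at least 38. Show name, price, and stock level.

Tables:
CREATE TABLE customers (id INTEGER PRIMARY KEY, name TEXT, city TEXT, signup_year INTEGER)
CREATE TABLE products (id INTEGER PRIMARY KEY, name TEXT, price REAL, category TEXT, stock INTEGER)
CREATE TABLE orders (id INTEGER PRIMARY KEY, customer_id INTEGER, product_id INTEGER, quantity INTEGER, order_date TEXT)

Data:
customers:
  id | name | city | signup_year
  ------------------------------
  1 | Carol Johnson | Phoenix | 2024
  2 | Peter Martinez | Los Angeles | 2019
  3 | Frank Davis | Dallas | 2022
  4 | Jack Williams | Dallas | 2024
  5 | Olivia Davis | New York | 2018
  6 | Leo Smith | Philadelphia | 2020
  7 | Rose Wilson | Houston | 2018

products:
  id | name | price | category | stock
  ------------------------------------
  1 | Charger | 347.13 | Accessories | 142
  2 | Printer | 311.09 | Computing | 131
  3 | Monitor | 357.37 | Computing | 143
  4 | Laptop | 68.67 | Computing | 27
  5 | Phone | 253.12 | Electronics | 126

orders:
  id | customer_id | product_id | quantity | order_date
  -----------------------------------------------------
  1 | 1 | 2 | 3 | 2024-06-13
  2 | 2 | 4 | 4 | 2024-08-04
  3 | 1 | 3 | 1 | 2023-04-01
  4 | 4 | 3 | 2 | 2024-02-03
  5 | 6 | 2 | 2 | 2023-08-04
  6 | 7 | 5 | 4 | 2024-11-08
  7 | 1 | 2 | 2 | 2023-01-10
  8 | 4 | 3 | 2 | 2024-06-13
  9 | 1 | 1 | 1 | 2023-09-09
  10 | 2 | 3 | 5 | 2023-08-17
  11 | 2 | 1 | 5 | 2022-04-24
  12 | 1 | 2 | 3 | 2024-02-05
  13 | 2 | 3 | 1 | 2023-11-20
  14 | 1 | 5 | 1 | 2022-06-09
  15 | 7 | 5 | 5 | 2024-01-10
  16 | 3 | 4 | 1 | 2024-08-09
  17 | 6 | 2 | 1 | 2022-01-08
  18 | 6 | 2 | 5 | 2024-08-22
SELECT name, price, stock FROM products WHERE price > 199.07 AND stock >= 38

Execution result:
name | price | stock
Charger | 347.13 | 142
Printer | 311.09 | 131
Monitor | 357.37 | 143
Phone | 253.12 | 126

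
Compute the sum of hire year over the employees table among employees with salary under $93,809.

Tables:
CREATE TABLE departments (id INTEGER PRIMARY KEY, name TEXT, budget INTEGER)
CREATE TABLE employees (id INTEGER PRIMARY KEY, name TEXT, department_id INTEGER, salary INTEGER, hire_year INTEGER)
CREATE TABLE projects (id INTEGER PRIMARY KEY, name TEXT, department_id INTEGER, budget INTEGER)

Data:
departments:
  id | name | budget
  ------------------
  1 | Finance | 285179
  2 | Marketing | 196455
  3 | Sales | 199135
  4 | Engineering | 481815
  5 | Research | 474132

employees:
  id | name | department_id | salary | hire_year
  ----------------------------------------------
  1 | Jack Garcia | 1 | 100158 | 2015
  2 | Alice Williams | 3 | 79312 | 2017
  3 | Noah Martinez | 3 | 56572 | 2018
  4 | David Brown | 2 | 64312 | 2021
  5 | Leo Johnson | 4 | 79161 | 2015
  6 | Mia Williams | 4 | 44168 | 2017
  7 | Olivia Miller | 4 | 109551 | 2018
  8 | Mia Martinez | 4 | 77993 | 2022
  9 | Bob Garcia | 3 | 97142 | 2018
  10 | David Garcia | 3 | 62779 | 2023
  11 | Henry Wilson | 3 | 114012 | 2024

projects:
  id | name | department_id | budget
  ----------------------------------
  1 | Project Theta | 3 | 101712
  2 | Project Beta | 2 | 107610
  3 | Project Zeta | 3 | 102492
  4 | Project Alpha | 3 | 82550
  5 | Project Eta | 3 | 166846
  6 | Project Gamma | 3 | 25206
SELECT SUM(hire_year) FROM employees WHERE salary < 93809

Execution result:
14133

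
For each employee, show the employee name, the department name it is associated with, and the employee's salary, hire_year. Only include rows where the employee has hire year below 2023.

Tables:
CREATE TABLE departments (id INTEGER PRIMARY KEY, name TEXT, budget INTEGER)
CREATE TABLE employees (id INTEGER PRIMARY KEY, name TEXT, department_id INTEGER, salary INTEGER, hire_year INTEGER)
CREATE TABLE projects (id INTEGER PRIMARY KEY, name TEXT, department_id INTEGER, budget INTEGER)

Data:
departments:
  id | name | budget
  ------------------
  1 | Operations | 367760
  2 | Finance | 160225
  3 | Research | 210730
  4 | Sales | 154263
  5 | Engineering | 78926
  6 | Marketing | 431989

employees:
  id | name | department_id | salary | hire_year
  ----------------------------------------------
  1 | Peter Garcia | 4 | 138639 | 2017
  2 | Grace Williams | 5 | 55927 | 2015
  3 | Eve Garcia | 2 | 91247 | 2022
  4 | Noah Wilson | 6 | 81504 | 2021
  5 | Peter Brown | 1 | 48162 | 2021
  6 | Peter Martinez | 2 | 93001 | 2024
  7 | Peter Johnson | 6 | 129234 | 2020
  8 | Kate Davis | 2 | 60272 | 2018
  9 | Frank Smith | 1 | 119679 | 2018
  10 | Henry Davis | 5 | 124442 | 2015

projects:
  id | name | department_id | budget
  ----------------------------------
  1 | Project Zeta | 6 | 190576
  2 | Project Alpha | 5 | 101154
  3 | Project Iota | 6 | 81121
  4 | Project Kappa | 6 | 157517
SELECT c.name, p.name AS department, c.salary, c.hire_year FROM employees c JOIN departments p ON c.department_id = p.id WHERE c.hire_year < 2023

Execution result:
name | department | salary | hire_year
Peter Garcia | Sales | 138639 | 2017
Grace Williams | Engineering | 55927 | 2015
Eve Garcia | Finance | 91247 | 2022
Noah Wilson | Marketing | 81504 | 2021
Peter Brown | Operations | 48162 | 2021
Peter Johnson | Marketing | 129234 | 2020
Kate Davis | Finance | 60272 | 2018
Frank Smith | Operations | 119679 | 2018
Henry Davis | Engineering | 124442 | 2015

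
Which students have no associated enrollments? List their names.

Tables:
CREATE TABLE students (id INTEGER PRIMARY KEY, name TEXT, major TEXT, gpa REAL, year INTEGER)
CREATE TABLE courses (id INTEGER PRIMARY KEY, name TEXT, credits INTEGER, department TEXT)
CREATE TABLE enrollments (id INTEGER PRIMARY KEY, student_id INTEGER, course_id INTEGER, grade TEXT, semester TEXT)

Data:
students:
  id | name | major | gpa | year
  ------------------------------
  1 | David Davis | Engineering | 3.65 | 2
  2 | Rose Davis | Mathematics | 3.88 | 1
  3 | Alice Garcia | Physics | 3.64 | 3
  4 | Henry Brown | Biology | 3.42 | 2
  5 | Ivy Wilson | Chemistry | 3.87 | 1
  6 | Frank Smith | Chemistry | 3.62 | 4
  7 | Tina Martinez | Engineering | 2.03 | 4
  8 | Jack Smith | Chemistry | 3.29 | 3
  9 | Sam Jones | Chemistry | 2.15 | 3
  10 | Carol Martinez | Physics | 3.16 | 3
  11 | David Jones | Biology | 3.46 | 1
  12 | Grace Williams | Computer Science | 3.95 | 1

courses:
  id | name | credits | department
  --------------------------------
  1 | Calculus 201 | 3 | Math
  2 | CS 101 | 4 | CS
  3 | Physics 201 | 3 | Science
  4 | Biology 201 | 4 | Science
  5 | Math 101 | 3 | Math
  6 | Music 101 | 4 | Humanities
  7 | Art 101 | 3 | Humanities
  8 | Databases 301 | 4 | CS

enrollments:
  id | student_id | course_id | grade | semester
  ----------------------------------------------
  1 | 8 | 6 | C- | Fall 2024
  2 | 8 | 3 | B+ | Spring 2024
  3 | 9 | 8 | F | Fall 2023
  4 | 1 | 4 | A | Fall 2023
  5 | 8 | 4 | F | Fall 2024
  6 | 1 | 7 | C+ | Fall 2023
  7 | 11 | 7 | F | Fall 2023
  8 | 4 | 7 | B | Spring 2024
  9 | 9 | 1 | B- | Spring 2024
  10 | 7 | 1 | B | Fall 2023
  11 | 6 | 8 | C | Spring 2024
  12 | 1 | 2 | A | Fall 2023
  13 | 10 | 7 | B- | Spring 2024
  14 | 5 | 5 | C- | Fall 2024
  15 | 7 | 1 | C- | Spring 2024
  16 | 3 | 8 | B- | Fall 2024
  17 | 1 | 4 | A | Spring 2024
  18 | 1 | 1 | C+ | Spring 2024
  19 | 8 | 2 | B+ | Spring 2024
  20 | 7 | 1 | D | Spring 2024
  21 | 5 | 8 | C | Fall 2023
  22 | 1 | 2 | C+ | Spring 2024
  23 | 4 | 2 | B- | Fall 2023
SELECT p.name FROM students p LEFT JOIN enrollments c ON c.student_id = p.id WHERE c.id IS NULL

Execution result:
name
Rose Davis
Grace Williams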